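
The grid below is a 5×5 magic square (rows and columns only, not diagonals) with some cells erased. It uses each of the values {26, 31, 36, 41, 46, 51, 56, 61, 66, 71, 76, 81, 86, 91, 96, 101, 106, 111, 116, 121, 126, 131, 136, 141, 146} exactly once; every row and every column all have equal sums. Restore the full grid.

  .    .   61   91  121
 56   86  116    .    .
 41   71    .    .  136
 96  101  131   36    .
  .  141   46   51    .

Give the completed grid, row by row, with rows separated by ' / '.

The 25 entries sum to 2150, so each line sums to 2150/5 = 430.
Using row 4: 96 + 101 + 131 + 36 + ? → (4,5) = 430 − 364 = 66.
Column 2: 86 + 71 + 101 + 141 + ? = 430, so (1,2) = 31.
Using column 3: 61 + 116 + 131 + 46 + ? → (3,3) = 430 − 354 = 76.
Using row 1: 31 + 61 + 91 + 121 + ? → (1,1) = 430 − 304 = 126.
Row 3 needs 430; the known cells sum to 324, so (3,4) = 106.
From column 1, 430 − (126 + 56 + 41 + 96) gives (5,1) = 111.
Column 4 must total 430; the given cells sum to 284, so (2,4) = 146.
Row 2 must total 430; the given cells sum to 404, so (2,5) = 26.
From row 5, 430 − (111 + 141 + 46 + 51) gives (5,5) = 81.

126 31 61 91 121 / 56 86 116 146 26 / 41 71 76 106 136 / 96 101 131 36 66 / 111 141 46 51 81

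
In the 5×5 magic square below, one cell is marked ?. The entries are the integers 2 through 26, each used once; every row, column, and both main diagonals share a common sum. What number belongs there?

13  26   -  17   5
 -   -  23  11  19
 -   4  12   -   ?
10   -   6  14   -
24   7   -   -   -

The entries are 2 through 26, which sum to 350, so each line sums to 350/5 = 70.
The remaining cell in row 1 is (1,3) = 70 − 61 = 9.
Column 3: 9 + 23 + 12 + 6 + ? = 70, so (5,3) = 20.
Anti-diagonal needs 70; the known cells sum to 52, so (4,2) = 18.
Using row 4: 10 + 18 + 6 + 14 + ? → (4,5) = 70 − 48 = 22.
Column 2 needs 70; the known cells sum to 55, so (2,2) = 15.
Main diagonal: 13 + 15 + 12 + 14 + ? = 70, so (5,5) = 16.
Row 2 must total 70; the given cells sum to 68, so (2,1) = 2.
The remaining cell in row 5 is (5,4) = 70 − 67 = 3.
The remaining cell in column 1 is (3,1) = 70 − 49 = 21.
Using column 4: 17 + 11 + 14 + 3 + ? → (3,4) = 70 − 45 = 25.
The remaining cell in column 5 is (3,5) = 70 − 62 = 8.

8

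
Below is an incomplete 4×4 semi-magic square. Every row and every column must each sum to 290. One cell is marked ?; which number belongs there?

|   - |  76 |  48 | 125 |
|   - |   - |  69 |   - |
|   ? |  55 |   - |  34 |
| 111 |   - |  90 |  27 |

Using row 1: 76 + 48 + 125 + ? → (1,1) = 290 − 249 = 41.
Using row 4: 111 + 90 + 27 + ? → (4,2) = 290 − 228 = 62.
Using column 2: 76 + 55 + 62 + ? → (2,2) = 290 − 193 = 97.
Column 3: 48 + 69 + 90 + ? = 290, so (3,3) = 83.
From column 4, 290 − (125 + 34 + 27) gives (2,4) = 104.
Using row 2: 97 + 69 + 104 + ? → (2,1) = 290 − 270 = 20.
The remaining cell in row 3 is (3,1) = 290 − 172 = 118.

118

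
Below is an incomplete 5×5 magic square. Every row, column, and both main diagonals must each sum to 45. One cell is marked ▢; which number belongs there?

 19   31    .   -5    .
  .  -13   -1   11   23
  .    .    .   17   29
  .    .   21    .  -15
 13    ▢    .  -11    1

15

Row 2 needs 45; the known cells sum to 20, so (2,1) = 25.
Using column 4: -5 + 11 + 17 + (-11) + ? → (4,4) = 45 − 12 = 33.
Column 5 needs 45; the known cells sum to 38, so (1,5) = 7.
Using main diagonal: 19 + (-13) + 33 + 1 + ? → (3,3) = 45 − 40 = 5.
Anti-diagonal must total 45; the given cells sum to 36, so (4,2) = 9.
From row 1, 45 − (19 + 31 + (-5) + 7) gives (1,3) = -7.
From row 4, 45 − (9 + 21 + 33 + (-15)) gives (4,1) = -3.
Column 1 must total 45; the given cells sum to 54, so (3,1) = -9.
From column 3, 45 − (-7 + (-1) + 5 + 21) gives (5,3) = 27.
Row 3 must total 45; the given cells sum to 42, so (3,2) = 3.
Using row 5: 13 + 27 + (-11) + 1 + ? → (5,2) = 45 − 30 = 15.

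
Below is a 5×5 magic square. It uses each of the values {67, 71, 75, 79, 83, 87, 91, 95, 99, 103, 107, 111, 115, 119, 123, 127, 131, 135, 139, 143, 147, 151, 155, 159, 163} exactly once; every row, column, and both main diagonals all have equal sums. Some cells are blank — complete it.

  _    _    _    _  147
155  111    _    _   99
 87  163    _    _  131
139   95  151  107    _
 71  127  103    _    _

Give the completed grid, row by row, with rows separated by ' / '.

The 25 entries sum to 2875, so each line sums to 2875/5 = 575.
The remaining cell in row 4 is (4,5) = 575 − 492 = 83.
The remaining cell in column 1 is (1,1) = 575 − 452 = 123.
Column 2 needs 575; the known cells sum to 496, so (1,2) = 79.
Column 5 needs 575; the known cells sum to 460, so (5,5) = 115.
From main diagonal, 575 − (123 + 111 + 107 + 115) gives (3,3) = 119.
Anti-diagonal needs 575; the known cells sum to 432, so (2,4) = 143.
Row 2 needs 575; the known cells sum to 508, so (2,3) = 67.
From row 3, 575 − (87 + 163 + 119 + 131) gives (3,4) = 75.
Using row 5: 71 + 127 + 103 + 115 + ? → (5,4) = 575 − 416 = 159.
From column 3, 575 − (67 + 119 + 151 + 103) gives (1,3) = 135.
Using column 4: 143 + 75 + 107 + 159 + ? → (1,4) = 575 − 484 = 91.

123 79 135 91 147 / 155 111 67 143 99 / 87 163 119 75 131 / 139 95 151 107 83 / 71 127 103 159 115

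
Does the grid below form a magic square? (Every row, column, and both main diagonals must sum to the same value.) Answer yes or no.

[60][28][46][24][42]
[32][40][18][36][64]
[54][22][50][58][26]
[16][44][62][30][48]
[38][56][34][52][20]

No — column 5 sums to 200 but anti-diagonal sums to 210.

Row 1: 60 + 28 + 46 + 24 + 42 = 200.
Row 2: 32 + 40 + 18 + 36 + 64 = 190.
Row 3: 54 + 22 + 50 + 58 + 26 = 210.
Row 4: 16 + 44 + 62 + 30 + 48 = 200.
Row 5: 38 + 56 + 34 + 52 + 20 = 200.
Column 1: 60 + 32 + 54 + 16 + 38 = 200.
Column 2: 28 + 40 + 22 + 44 + 56 = 190.
Column 3: 46 + 18 + 50 + 62 + 34 = 210.
Column 4: 24 + 36 + 58 + 30 + 52 = 200.
Column 5: 42 + 64 + 26 + 48 + 20 = 200.
Main diagonal: 60 + 40 + 50 + 30 + 20 = 200.
Anti-diagonal: 42 + 36 + 50 + 44 + 38 = 210.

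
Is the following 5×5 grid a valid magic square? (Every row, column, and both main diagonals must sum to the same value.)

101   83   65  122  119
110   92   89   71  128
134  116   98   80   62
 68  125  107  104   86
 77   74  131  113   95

Row 1: 101 + 83 + 65 + 122 + 119 = 490.
Row 2: 110 + 92 + 89 + 71 + 128 = 490.
Row 3: 134 + 116 + 98 + 80 + 62 = 490.
Row 4: 68 + 125 + 107 + 104 + 86 = 490.
Row 5: 77 + 74 + 131 + 113 + 95 = 490.
Column 1: 101 + 110 + 134 + 68 + 77 = 490.
Column 2: 83 + 92 + 116 + 125 + 74 = 490.
Column 3: 65 + 89 + 98 + 107 + 131 = 490.
Column 4: 122 + 71 + 80 + 104 + 113 = 490.
Column 5: 119 + 128 + 62 + 86 + 95 = 490.
Main diagonal: 101 + 92 + 98 + 104 + 95 = 490.
Anti-diagonal: 119 + 71 + 98 + 125 + 77 = 490.
All lines sum to 490.

Yes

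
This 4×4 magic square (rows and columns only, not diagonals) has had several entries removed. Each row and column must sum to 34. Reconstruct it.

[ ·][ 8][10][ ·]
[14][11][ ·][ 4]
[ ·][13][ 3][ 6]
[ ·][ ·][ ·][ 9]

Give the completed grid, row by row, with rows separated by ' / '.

From row 2, 34 − (14 + 11 + 4) gives (2,3) = 5.
Row 3 needs 34; the known cells sum to 22, so (3,1) = 12.
Column 2: 8 + 11 + 13 + ? = 34, so (4,2) = 2.
Column 3 must total 34; the given cells sum to 18, so (4,3) = 16.
From column 4, 34 − (4 + 6 + 9) gives (1,4) = 15.
Row 1 must total 34; the given cells sum to 33, so (1,1) = 1.
Row 4 must total 34; the given cells sum to 27, so (4,1) = 7.

1 8 10 15 / 14 11 5 4 / 12 13 3 6 / 7 2 16 9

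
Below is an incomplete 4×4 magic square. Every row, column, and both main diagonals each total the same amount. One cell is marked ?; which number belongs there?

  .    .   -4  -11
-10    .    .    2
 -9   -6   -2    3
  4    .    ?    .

-7

Row 3 is complete and sums to -14; that is the magic constant.
From column 1, -14 − (-10 + (-9) + 4) gives (1,1) = 1.
The remaining cell in column 4 is (4,4) = -14 − (-6) = -8.
The remaining cell in main diagonal is (2,2) = -14 − (-9) = -5.
Anti-diagonal needs -14; the known cells sum to -13, so (2,3) = -1.
From row 1, -14 − (1 + (-4) + (-11)) gives (1,2) = 0.
The remaining cell in column 2 is (4,2) = -14 − (-11) = -3.
The remaining cell in column 3 is (4,3) = -14 − (-7) = -7.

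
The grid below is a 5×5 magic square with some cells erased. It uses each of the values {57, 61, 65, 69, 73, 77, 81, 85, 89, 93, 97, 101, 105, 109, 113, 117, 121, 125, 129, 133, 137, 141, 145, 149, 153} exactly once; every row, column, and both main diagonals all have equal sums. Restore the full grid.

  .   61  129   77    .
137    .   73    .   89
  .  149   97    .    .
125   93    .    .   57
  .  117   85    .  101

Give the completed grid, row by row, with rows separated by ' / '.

113 61 129 77 145 / 137 105 73 121 89 / 81 149 97 65 133 / 125 93 141 109 57 / 69 117 85 153 101

The 25 entries sum to 2625, so each line sums to 2625/5 = 525.
The remaining cell in column 2 is (2,2) = 525 − 420 = 105.
Using column 3: 129 + 73 + 97 + 85 + ? → (4,3) = 525 − 384 = 141.
Row 2 needs 525; the known cells sum to 404, so (2,4) = 121.
From row 4, 525 − (125 + 93 + 141 + 57) gives (4,4) = 109.
Main diagonal must total 525; the given cells sum to 412, so (1,1) = 113.
Using row 1: 113 + 61 + 129 + 77 + ? → (1,5) = 525 − 380 = 145.
Using column 5: 145 + 89 + 57 + 101 + ? → (3,5) = 525 − 392 = 133.
Using anti-diagonal: 145 + 121 + 97 + 93 + ? → (5,1) = 525 − 456 = 69.
The remaining cell in row 5 is (5,4) = 525 − 372 = 153.
From column 1, 525 − (113 + 137 + 125 + 69) gives (3,1) = 81.
The remaining cell in column 4 is (3,4) = 525 − 460 = 65.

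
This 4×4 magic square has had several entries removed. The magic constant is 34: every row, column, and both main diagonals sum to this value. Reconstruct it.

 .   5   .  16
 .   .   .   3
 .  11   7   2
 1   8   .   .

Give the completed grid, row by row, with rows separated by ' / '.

4 5 9 16 / 15 10 6 3 / 14 11 7 2 / 1 8 12 13

Row 3 must total 34; the given cells sum to 20, so (3,1) = 14.
Using column 2: 5 + 11 + 8 + ? → (2,2) = 34 − 24 = 10.
Column 4: 16 + 3 + 2 + ? = 34, so (4,4) = 13.
Main diagonal: 10 + 7 + 13 + ? = 34, so (1,1) = 4.
Anti-diagonal must total 34; the given cells sum to 28, so (2,3) = 6.
Row 1 must total 34; the given cells sum to 25, so (1,3) = 9.
Row 2: 10 + 6 + 3 + ? = 34, so (2,1) = 15.
The remaining cell in row 4 is (4,3) = 34 − 22 = 12.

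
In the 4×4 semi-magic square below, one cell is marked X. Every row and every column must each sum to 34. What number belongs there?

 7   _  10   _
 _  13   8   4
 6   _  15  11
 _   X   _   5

16

Row 2 needs 34; the known cells sum to 25, so (2,1) = 9.
Row 3 must total 34; the given cells sum to 32, so (3,2) = 2.
From column 1, 34 − (7 + 9 + 6) gives (4,1) = 12.
Using column 3: 10 + 8 + 15 + ? → (4,3) = 34 − 33 = 1.
The remaining cell in column 4 is (1,4) = 34 − 20 = 14.
Row 1: 7 + 10 + 14 + ? = 34, so (1,2) = 3.
Row 4 needs 34; the known cells sum to 18, so (4,2) = 16.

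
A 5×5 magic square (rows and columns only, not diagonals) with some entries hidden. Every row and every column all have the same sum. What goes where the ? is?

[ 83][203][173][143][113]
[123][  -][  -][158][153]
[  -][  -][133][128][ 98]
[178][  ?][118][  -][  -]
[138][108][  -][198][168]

Row 1 is complete and sums to 715; that is the magic constant.
From row 5, 715 − (138 + 108 + 198 + 168) gives (5,3) = 103.
The remaining cell in column 1 is (3,1) = 715 − 522 = 193.
Using column 3: 173 + 133 + 118 + 103 + ? → (2,3) = 715 − 527 = 188.
Column 4 must total 715; the given cells sum to 627, so (4,4) = 88.
From column 5, 715 − (113 + 153 + 98 + 168) gives (4,5) = 183.
Row 2 must total 715; the given cells sum to 622, so (2,2) = 93.
Using row 3: 193 + 133 + 128 + 98 + ? → (3,2) = 715 − 552 = 163.
Row 4 needs 715; the known cells sum to 567, so (4,2) = 148.

148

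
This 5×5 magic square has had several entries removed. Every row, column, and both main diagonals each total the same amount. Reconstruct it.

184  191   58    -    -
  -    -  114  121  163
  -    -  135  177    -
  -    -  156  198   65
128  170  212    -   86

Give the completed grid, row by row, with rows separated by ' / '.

Column 3 is already complete: 58 + 114 + 135 + 156 + 212 = 675, so that is the magic constant.
Row 5 must total 675; the given cells sum to 596, so (5,4) = 79.
From column 4, 675 − (121 + 177 + 198 + 79) gives (1,4) = 100.
Main diagonal: 184 + 135 + 198 + 86 + ? = 675, so (2,2) = 72.
Row 1: 184 + 191 + 58 + 100 + ? = 675, so (1,5) = 142.
Row 2 must total 675; the given cells sum to 470, so (2,1) = 205.
Column 5 needs 675; the known cells sum to 456, so (3,5) = 219.
Anti-diagonal must total 675; the given cells sum to 526, so (4,2) = 149.
The remaining cell in row 4 is (4,1) = 675 − 568 = 107.
The remaining cell in column 1 is (3,1) = 675 − 624 = 51.
Column 2: 191 + 72 + 149 + 170 + ? = 675, so (3,2) = 93.

184 191 58 100 142 / 205 72 114 121 163 / 51 93 135 177 219 / 107 149 156 198 65 / 128 170 212 79 86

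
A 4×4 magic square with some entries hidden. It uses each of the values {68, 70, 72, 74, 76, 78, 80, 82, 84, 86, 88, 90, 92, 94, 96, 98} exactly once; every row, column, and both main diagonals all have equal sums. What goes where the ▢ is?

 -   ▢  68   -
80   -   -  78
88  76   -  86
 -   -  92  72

74

The 16 entries sum to 1328, so each line sums to 1328/4 = 332.
From row 3, 332 − (88 + 76 + 86) gives (3,3) = 82.
The remaining cell in column 3 is (2,3) = 332 − 242 = 90.
Using column 4: 78 + 86 + 72 + ? → (1,4) = 332 − 236 = 96.
The remaining cell in anti-diagonal is (4,1) = 332 − 262 = 70.
The remaining cell in row 2 is (2,2) = 332 − 248 = 84.
Using row 4: 70 + 92 + 72 + ? → (4,2) = 332 − 234 = 98.
Column 1: 80 + 88 + 70 + ? = 332, so (1,1) = 94.
From column 2, 332 − (84 + 76 + 98) gives (1,2) = 74.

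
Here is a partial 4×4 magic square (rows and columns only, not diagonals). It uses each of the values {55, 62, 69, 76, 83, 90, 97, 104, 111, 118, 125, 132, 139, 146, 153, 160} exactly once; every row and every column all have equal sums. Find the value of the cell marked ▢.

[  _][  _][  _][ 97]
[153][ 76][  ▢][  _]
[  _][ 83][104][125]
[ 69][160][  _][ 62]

The 16 entries sum to 1720, so each line sums to 1720/4 = 430.
Row 3 must total 430; the given cells sum to 312, so (3,1) = 118.
Row 4 must total 430; the given cells sum to 291, so (4,3) = 139.
Column 1 must total 430; the given cells sum to 340, so (1,1) = 90.
From column 2, 430 − (76 + 83 + 160) gives (1,2) = 111.
Column 4 must total 430; the given cells sum to 284, so (2,4) = 146.
From row 1, 430 − (90 + 111 + 97) gives (1,3) = 132.
Row 2 must total 430; the given cells sum to 375, so (2,3) = 55.

55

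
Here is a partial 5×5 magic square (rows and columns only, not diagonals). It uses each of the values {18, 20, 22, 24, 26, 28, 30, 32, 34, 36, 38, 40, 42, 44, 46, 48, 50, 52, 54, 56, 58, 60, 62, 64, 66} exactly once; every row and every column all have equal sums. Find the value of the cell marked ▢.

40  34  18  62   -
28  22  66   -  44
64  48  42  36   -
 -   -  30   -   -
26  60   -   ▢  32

38

The 25 entries sum to 1050, so each line sums to 1050/5 = 210.
Row 1: 40 + 34 + 18 + 62 + ? = 210, so (1,5) = 56.
Row 2: 28 + 22 + 66 + 44 + ? = 210, so (2,4) = 50.
Using row 3: 64 + 48 + 42 + 36 + ? → (3,5) = 210 − 190 = 20.
Using column 1: 40 + 28 + 64 + 26 + ? → (4,1) = 210 − 158 = 52.
Column 2 must total 210; the given cells sum to 164, so (4,2) = 46.
Column 3: 18 + 66 + 42 + 30 + ? = 210, so (5,3) = 54.
From column 5, 210 − (56 + 44 + 20 + 32) gives (4,5) = 58.
From row 4, 210 − (52 + 46 + 30 + 58) gives (4,4) = 24.
Row 5 needs 210; the known cells sum to 172, so (5,4) = 38.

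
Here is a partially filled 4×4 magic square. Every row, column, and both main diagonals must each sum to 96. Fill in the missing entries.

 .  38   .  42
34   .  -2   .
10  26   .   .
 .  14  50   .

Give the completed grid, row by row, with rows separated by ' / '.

The remaining cell in column 2 is (2,2) = 96 − 78 = 18.
From anti-diagonal, 96 − (42 + (-2) + 26) gives (4,1) = 30.
The remaining cell in row 2 is (2,4) = 96 − 50 = 46.
The remaining cell in row 4 is (4,4) = 96 − 94 = 2.
Column 1: 34 + 10 + 30 + ? = 96, so (1,1) = 22.
Column 4 must total 96; the given cells sum to 90, so (3,4) = 6.
The remaining cell in main diagonal is (3,3) = 96 − 42 = 54.
Using row 1: 22 + 38 + 42 + ? → (1,3) = 96 − 102 = -6.

22 38 -6 42 / 34 18 -2 46 / 10 26 54 6 / 30 14 50 2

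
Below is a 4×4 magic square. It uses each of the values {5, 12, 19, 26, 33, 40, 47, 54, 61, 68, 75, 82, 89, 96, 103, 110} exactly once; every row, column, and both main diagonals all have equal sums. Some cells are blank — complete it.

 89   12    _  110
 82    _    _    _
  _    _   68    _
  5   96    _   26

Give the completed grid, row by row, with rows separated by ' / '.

89 12 19 110 / 82 47 40 61 / 54 75 68 33 / 5 96 103 26

The 16 entries sum to 920, so each line sums to 920/4 = 230.
Row 1: 89 + 12 + 110 + ? = 230, so (1,3) = 19.
Row 4 needs 230; the known cells sum to 127, so (4,3) = 103.
From column 1, 230 − (89 + 82 + 5) gives (3,1) = 54.
From column 3, 230 − (19 + 68 + 103) gives (2,3) = 40.
Main diagonal must total 230; the given cells sum to 183, so (2,2) = 47.
From anti-diagonal, 230 − (110 + 40 + 5) gives (3,2) = 75.
The remaining cell in row 2 is (2,4) = 230 − 169 = 61.
Row 3 must total 230; the given cells sum to 197, so (3,4) = 33.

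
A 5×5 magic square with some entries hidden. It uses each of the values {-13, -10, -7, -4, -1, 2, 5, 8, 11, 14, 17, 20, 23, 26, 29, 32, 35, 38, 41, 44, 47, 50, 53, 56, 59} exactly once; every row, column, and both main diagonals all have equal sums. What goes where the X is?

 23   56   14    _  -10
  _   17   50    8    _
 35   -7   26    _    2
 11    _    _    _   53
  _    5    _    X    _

The 25 entries sum to 575, so each line sums to 575/5 = 115.
Row 1: 23 + 56 + 14 + (-10) + ? = 115, so (1,4) = 32.
The remaining cell in row 3 is (3,4) = 115 − 56 = 59.
Using column 2: 56 + 17 + (-7) + 5 + ? → (4,2) = 115 − 71 = 44.
From anti-diagonal, 115 − (-10 + 8 + 26 + 44) gives (5,1) = 47.
Column 1 must total 115; the given cells sum to 116, so (2,1) = -1.
The remaining cell in row 2 is (2,5) = 115 − 74 = 41.
Column 5: -10 + 41 + 2 + 53 + ? = 115, so (5,5) = 29.
Using main diagonal: 23 + 17 + 26 + 29 + ? → (4,4) = 115 − 95 = 20.
Using row 4: 11 + 44 + 20 + 53 + ? → (4,3) = 115 − 128 = -13.
Column 3 must total 115; the given cells sum to 77, so (5,3) = 38.
Column 4 needs 115; the known cells sum to 119, so (5,4) = -4.

-4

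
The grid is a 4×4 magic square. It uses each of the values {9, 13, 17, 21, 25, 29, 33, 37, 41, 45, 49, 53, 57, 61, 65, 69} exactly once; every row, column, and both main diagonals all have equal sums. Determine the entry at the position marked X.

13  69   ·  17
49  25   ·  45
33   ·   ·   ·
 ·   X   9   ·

The 16 entries sum to 624, so each line sums to 624/4 = 156.
Row 1: 13 + 69 + 17 + ? = 156, so (1,3) = 57.
Row 2: 49 + 25 + 45 + ? = 156, so (2,3) = 37.
The remaining cell in column 1 is (4,1) = 156 − 95 = 61.
Column 3: 57 + 37 + 9 + ? = 156, so (3,3) = 53.
From main diagonal, 156 − (13 + 25 + 53) gives (4,4) = 65.
Using anti-diagonal: 17 + 37 + 61 + ? → (3,2) = 156 − 115 = 41.
Row 3 must total 156; the given cells sum to 127, so (3,4) = 29.
From row 4, 156 − (61 + 9 + 65) gives (4,2) = 21.

21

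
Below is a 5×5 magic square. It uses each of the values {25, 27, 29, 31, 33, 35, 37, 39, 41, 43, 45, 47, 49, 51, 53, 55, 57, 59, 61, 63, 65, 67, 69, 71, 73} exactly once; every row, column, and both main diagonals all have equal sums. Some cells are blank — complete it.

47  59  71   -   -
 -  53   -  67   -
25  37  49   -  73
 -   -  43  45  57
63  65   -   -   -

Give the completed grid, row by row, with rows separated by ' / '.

47 59 71 33 35 / 41 53 55 67 29 / 25 37 49 61 73 / 69 31 43 45 57 / 63 65 27 39 51

The 25 entries sum to 1225, so each line sums to 1225/5 = 245.
The remaining cell in row 3 is (3,4) = 245 − 184 = 61.
Column 2 needs 245; the known cells sum to 214, so (4,2) = 31.
From main diagonal, 245 − (47 + 53 + 49 + 45) gives (5,5) = 51.
Anti-diagonal needs 245; the known cells sum to 210, so (1,5) = 35.
The remaining cell in row 1 is (1,4) = 245 − 212 = 33.
From row 4, 245 − (31 + 43 + 45 + 57) gives (4,1) = 69.
From column 1, 245 − (47 + 25 + 69 + 63) gives (2,1) = 41.
Using column 4: 33 + 67 + 61 + 45 + ? → (5,4) = 245 − 206 = 39.
From column 5, 245 − (35 + 73 + 57 + 51) gives (2,5) = 29.
Row 2 needs 245; the known cells sum to 190, so (2,3) = 55.
The remaining cell in row 5 is (5,3) = 245 − 218 = 27.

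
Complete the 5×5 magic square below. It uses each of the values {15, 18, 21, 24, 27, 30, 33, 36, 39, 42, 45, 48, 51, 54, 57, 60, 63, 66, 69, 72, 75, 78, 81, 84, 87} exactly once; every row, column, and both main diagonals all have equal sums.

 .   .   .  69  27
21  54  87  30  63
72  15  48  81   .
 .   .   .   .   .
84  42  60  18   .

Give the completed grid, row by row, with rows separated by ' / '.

45 78 36 69 27 / 21 54 87 30 63 / 72 15 48 81 39 / 33 66 24 57 75 / 84 42 60 18 51

The 25 entries sum to 1275, so each line sums to 1275/5 = 255.
Row 3: 72 + 15 + 48 + 81 + ? = 255, so (3,5) = 39.
Using row 5: 84 + 42 + 60 + 18 + ? → (5,5) = 255 − 204 = 51.
Column 4: 69 + 30 + 81 + 18 + ? = 255, so (4,4) = 57.
Column 5 must total 255; the given cells sum to 180, so (4,5) = 75.
Main diagonal: 54 + 48 + 57 + 51 + ? = 255, so (1,1) = 45.
Anti-diagonal needs 255; the known cells sum to 189, so (4,2) = 66.
Column 1: 45 + 21 + 72 + 84 + ? = 255, so (4,1) = 33.
From column 2, 255 − (54 + 15 + 66 + 42) gives (1,2) = 78.
Row 1 needs 255; the known cells sum to 219, so (1,3) = 36.
Row 4 needs 255; the known cells sum to 231, so (4,3) = 24.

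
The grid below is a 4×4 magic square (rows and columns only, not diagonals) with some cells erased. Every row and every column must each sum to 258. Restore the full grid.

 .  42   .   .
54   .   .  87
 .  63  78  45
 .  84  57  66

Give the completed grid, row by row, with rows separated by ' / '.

81 42 75 60 / 54 69 48 87 / 72 63 78 45 / 51 84 57 66

Row 3: 63 + 78 + 45 + ? = 258, so (3,1) = 72.
Row 4 must total 258; the given cells sum to 207, so (4,1) = 51.
The remaining cell in column 1 is (1,1) = 258 − 177 = 81.
Column 2 must total 258; the given cells sum to 189, so (2,2) = 69.
Using column 4: 87 + 45 + 66 + ? → (1,4) = 258 − 198 = 60.
Row 1 must total 258; the given cells sum to 183, so (1,3) = 75.
The remaining cell in row 2 is (2,3) = 258 − 210 = 48.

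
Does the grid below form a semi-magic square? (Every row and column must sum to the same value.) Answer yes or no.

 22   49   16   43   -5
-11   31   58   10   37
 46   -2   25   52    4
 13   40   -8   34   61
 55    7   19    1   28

Row 1: 22 + 49 + 16 + 43 + (-5) = 125.
Row 2: -11 + 31 + 58 + 10 + 37 = 125.
Row 3: 46 + (-2) + 25 + 52 + 4 = 125.
Row 4: 13 + 40 + (-8) + 34 + 61 = 140.
Row 5: 55 + 7 + 19 + 1 + 28 = 110.
Column 1: 22 + (-11) + 46 + 13 + 55 = 125.
Column 2: 49 + 31 + (-2) + 40 + 7 = 125.
Column 3: 16 + 58 + 25 + (-8) + 19 = 110.
Column 4: 43 + 10 + 52 + 34 + 1 = 140.
Column 5: -5 + 37 + 4 + 61 + 28 = 125.

No — column 5 sums to 125 but column 4 sums to 140.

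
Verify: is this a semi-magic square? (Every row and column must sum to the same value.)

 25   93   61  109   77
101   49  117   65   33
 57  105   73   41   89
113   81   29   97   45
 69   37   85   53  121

Yes

Row 1: 25 + 93 + 61 + 109 + 77 = 365.
Row 2: 101 + 49 + 117 + 65 + 33 = 365.
Row 3: 57 + 105 + 73 + 41 + 89 = 365.
Row 4: 113 + 81 + 29 + 97 + 45 = 365.
Row 5: 69 + 37 + 85 + 53 + 121 = 365.
Column 1: 25 + 101 + 57 + 113 + 69 = 365.
Column 2: 93 + 49 + 105 + 81 + 37 = 365.
Column 3: 61 + 117 + 73 + 29 + 85 = 365.
Column 4: 109 + 65 + 41 + 97 + 53 = 365.
Column 5: 77 + 33 + 89 + 45 + 121 = 365.
All lines sum to 365.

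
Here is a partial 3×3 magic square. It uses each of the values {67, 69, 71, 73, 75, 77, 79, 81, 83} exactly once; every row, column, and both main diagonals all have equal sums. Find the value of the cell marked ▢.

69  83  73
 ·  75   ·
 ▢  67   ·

The 9 entries sum to 675, so each line sums to 675/3 = 225.
Main diagonal must total 225; the given cells sum to 144, so (3,3) = 81.
Anti-diagonal needs 225; the known cells sum to 148, so (3,1) = 77.

77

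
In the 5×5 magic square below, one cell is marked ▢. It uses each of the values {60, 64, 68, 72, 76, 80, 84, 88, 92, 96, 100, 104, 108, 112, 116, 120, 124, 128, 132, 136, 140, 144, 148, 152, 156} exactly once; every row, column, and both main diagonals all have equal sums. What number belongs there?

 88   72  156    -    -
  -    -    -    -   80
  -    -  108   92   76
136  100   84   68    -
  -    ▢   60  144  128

The 25 entries sum to 2700, so each line sums to 2700/5 = 540.
Row 4: 136 + 100 + 84 + 68 + ? = 540, so (4,5) = 152.
From column 3, 540 − (156 + 108 + 84 + 60) gives (2,3) = 132.
Column 5 must total 540; the given cells sum to 436, so (1,5) = 104.
Main diagonal: 88 + 108 + 68 + 128 + ? = 540, so (2,2) = 148.
The remaining cell in row 1 is (1,4) = 540 − 420 = 120.
The remaining cell in column 4 is (2,4) = 540 − 424 = 116.
Using anti-diagonal: 104 + 116 + 108 + 100 + ? → (5,1) = 540 − 428 = 112.
Using row 2: 148 + 132 + 116 + 80 + ? → (2,1) = 540 − 476 = 64.
Row 5: 112 + 60 + 144 + 128 + ? = 540, so (5,2) = 96.

96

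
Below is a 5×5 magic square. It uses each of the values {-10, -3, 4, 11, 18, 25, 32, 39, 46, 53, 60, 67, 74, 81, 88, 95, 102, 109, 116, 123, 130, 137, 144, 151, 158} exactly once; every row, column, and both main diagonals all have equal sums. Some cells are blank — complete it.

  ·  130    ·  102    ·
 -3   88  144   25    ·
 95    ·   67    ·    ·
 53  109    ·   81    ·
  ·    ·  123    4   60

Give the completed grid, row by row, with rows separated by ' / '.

74 130 46 102 18 / -3 88 144 25 116 / 95 11 67 158 39 / 53 109 -10 81 137 / 151 32 123 4 60

The 25 entries sum to 1850, so each line sums to 1850/5 = 370.
Row 2: -3 + 88 + 144 + 25 + ? = 370, so (2,5) = 116.
Column 4: 102 + 25 + 81 + 4 + ? = 370, so (3,4) = 158.
From main diagonal, 370 − (88 + 67 + 81 + 60) gives (1,1) = 74.
Column 1: 74 + (-3) + 95 + 53 + ? = 370, so (5,1) = 151.
Using anti-diagonal: 25 + 67 + 109 + 151 + ? → (1,5) = 370 − 352 = 18.
Row 1 needs 370; the known cells sum to 324, so (1,3) = 46.
Row 5: 151 + 123 + 4 + 60 + ? = 370, so (5,2) = 32.
Column 2 must total 370; the given cells sum to 359, so (3,2) = 11.
Column 3 must total 370; the given cells sum to 380, so (4,3) = -10.
Row 3: 95 + 11 + 67 + 158 + ? = 370, so (3,5) = 39.
The remaining cell in row 4 is (4,5) = 370 − 233 = 137.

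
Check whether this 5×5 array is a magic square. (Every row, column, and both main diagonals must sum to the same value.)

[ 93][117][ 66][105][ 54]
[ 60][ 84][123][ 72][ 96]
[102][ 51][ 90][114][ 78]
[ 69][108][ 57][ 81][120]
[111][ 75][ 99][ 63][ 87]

Yes

Row 1: 93 + 117 + 66 + 105 + 54 = 435.
Row 2: 60 + 84 + 123 + 72 + 96 = 435.
Row 3: 102 + 51 + 90 + 114 + 78 = 435.
Row 4: 69 + 108 + 57 + 81 + 120 = 435.
Row 5: 111 + 75 + 99 + 63 + 87 = 435.
Column 1: 93 + 60 + 102 + 69 + 111 = 435.
Column 2: 117 + 84 + 51 + 108 + 75 = 435.
Column 3: 66 + 123 + 90 + 57 + 99 = 435.
Column 4: 105 + 72 + 114 + 81 + 63 = 435.
Column 5: 54 + 96 + 78 + 120 + 87 = 435.
Main diagonal: 93 + 84 + 90 + 81 + 87 = 435.
Anti-diagonal: 54 + 72 + 90 + 108 + 111 = 435.
All lines sum to 435.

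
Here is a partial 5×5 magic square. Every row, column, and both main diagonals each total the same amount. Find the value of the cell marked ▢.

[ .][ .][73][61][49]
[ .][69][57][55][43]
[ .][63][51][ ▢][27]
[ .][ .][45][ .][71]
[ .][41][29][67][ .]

Column 3 is complete and sums to 255; that is the magic constant.
Using row 2: 69 + 57 + 55 + 43 + ? → (2,1) = 255 − 224 = 31.
Using column 5: 49 + 43 + 27 + 71 + ? → (5,5) = 255 − 190 = 65.
The remaining cell in row 5 is (5,1) = 255 − 202 = 53.
Anti-diagonal: 49 + 55 + 51 + 53 + ? = 255, so (4,2) = 47.
Column 2: 69 + 63 + 47 + 41 + ? = 255, so (1,2) = 35.
Row 1 must total 255; the given cells sum to 218, so (1,1) = 37.
Main diagonal must total 255; the given cells sum to 222, so (4,4) = 33.
Using row 4: 47 + 45 + 33 + 71 + ? → (4,1) = 255 − 196 = 59.
The remaining cell in column 1 is (3,1) = 255 − 180 = 75.
Using column 4: 61 + 55 + 33 + 67 + ? → (3,4) = 255 − 216 = 39.

39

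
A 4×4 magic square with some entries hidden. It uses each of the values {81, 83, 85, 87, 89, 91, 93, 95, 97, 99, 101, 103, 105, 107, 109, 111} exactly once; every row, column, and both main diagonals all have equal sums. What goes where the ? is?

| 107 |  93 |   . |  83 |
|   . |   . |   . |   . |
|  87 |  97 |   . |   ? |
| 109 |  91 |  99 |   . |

The 16 entries sum to 1536, so each line sums to 1536/4 = 384.
Using row 1: 107 + 93 + 83 + ? → (1,3) = 384 − 283 = 101.
Row 4 needs 384; the known cells sum to 299, so (4,4) = 85.
From column 1, 384 − (107 + 87 + 109) gives (2,1) = 81.
Using column 2: 93 + 97 + 91 + ? → (2,2) = 384 − 281 = 103.
Main diagonal must total 384; the given cells sum to 295, so (3,3) = 89.
From anti-diagonal, 384 − (83 + 97 + 109) gives (2,3) = 95.
From row 2, 384 − (81 + 103 + 95) gives (2,4) = 105.
From row 3, 384 − (87 + 97 + 89) gives (3,4) = 111.

111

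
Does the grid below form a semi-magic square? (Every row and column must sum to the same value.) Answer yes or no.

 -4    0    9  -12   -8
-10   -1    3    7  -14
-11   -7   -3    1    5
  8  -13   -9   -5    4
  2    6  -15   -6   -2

Yes

Row 1: -4 + 0 + 9 + (-12) + (-8) = -15.
Row 2: -10 + (-1) + 3 + 7 + (-14) = -15.
Row 3: -11 + (-7) + (-3) + 1 + 5 = -15.
Row 4: 8 + (-13) + (-9) + (-5) + 4 = -15.
Row 5: 2 + 6 + (-15) + (-6) + (-2) = -15.
Column 1: -4 + (-10) + (-11) + 8 + 2 = -15.
Column 2: 0 + (-1) + (-7) + (-13) + 6 = -15.
Column 3: 9 + 3 + (-3) + (-9) + (-15) = -15.
Column 4: -12 + 7 + 1 + (-5) + (-6) = -15.
Column 5: -8 + (-14) + 5 + 4 + (-2) = -15.
All lines sum to -15.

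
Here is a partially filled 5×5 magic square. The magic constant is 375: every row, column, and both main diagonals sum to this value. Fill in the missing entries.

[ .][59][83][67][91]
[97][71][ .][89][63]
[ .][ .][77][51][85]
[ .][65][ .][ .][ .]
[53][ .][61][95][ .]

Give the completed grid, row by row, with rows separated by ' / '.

75 59 83 67 91 / 97 71 55 89 63 / 69 93 77 51 85 / 81 65 99 73 57 / 53 87 61 95 79

The remaining cell in row 1 is (1,1) = 375 − 300 = 75.
Row 2 must total 375; the given cells sum to 320, so (2,3) = 55.
From column 3, 375 − (83 + 55 + 77 + 61) gives (4,3) = 99.
Column 4 must total 375; the given cells sum to 302, so (4,4) = 73.
The remaining cell in main diagonal is (5,5) = 375 − 296 = 79.
Using row 5: 53 + 61 + 95 + 79 + ? → (5,2) = 375 − 288 = 87.
Column 2 must total 375; the given cells sum to 282, so (3,2) = 93.
Column 5 must total 375; the given cells sum to 318, so (4,5) = 57.
From row 3, 375 − (93 + 77 + 51 + 85) gives (3,1) = 69.
The remaining cell in row 4 is (4,1) = 375 − 294 = 81.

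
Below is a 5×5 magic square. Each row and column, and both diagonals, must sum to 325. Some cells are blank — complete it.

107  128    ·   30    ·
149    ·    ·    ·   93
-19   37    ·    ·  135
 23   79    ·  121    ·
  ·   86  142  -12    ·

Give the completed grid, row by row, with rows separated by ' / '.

Using column 1: 107 + 149 + (-19) + 23 + ? → (5,1) = 325 − 260 = 65.
Using column 2: 128 + 37 + 79 + 86 + ? → (2,2) = 325 − 330 = -5.
Row 5 needs 325; the known cells sum to 281, so (5,5) = 44.
The remaining cell in main diagonal is (3,3) = 325 − 267 = 58.
Using row 3: -19 + 37 + 58 + 135 + ? → (3,4) = 325 − 211 = 114.
Column 4: 30 + 114 + 121 + (-12) + ? = 325, so (2,4) = 72.
From anti-diagonal, 325 − (72 + 58 + 79 + 65) gives (1,5) = 51.
Row 1 needs 325; the known cells sum to 316, so (1,3) = 9.
Row 2 must total 325; the given cells sum to 309, so (2,3) = 16.
Column 3: 9 + 16 + 58 + 142 + ? = 325, so (4,3) = 100.
Column 5 must total 325; the given cells sum to 323, so (4,5) = 2.

107 128 9 30 51 / 149 -5 16 72 93 / -19 37 58 114 135 / 23 79 100 121 2 / 65 86 142 -12 44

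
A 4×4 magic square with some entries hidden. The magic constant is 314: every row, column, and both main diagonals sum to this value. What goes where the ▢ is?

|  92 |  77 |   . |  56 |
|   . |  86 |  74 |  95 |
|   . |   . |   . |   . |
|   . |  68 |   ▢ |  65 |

Row 1 must total 314; the given cells sum to 225, so (1,3) = 89.
Using row 2: 86 + 74 + 95 + ? → (2,1) = 314 − 255 = 59.
Column 2 must total 314; the given cells sum to 231, so (3,2) = 83.
The remaining cell in column 4 is (3,4) = 314 − 216 = 98.
Main diagonal: 92 + 86 + 65 + ? = 314, so (3,3) = 71.
Anti-diagonal: 56 + 74 + 83 + ? = 314, so (4,1) = 101.
From row 3, 314 − (83 + 71 + 98) gives (3,1) = 62.
Row 4 must total 314; the given cells sum to 234, so (4,3) = 80.

80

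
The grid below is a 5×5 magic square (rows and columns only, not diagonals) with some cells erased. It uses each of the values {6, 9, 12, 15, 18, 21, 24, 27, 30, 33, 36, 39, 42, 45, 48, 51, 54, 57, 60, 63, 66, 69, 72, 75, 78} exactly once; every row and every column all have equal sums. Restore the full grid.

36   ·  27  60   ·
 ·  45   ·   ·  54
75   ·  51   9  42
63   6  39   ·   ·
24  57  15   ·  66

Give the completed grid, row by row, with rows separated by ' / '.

36 69 27 60 18 / 12 45 78 21 54 / 75 33 51 9 42 / 63 6 39 72 30 / 24 57 15 48 66

The 25 entries sum to 1050, so each line sums to 1050/5 = 210.
Row 3 must total 210; the given cells sum to 177, so (3,2) = 33.
Row 5 must total 210; the given cells sum to 162, so (5,4) = 48.
Column 1 must total 210; the given cells sum to 198, so (2,1) = 12.
Column 2 needs 210; the known cells sum to 141, so (1,2) = 69.
Column 3 needs 210; the known cells sum to 132, so (2,3) = 78.
Row 1 needs 210; the known cells sum to 192, so (1,5) = 18.
Row 2 needs 210; the known cells sum to 189, so (2,4) = 21.
Column 4 needs 210; the known cells sum to 138, so (4,4) = 72.
Column 5 must total 210; the given cells sum to 180, so (4,5) = 30.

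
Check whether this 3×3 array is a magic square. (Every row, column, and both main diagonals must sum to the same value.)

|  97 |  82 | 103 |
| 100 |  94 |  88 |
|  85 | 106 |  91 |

Yes

Row 1: 97 + 82 + 103 = 282.
Row 2: 100 + 94 + 88 = 282.
Row 3: 85 + 106 + 91 = 282.
Column 1: 97 + 100 + 85 = 282.
Column 2: 82 + 94 + 106 = 282.
Column 3: 103 + 88 + 91 = 282.
Main diagonal: 97 + 94 + 91 = 282.
Anti-diagonal: 103 + 94 + 85 = 282.
All lines sum to 282.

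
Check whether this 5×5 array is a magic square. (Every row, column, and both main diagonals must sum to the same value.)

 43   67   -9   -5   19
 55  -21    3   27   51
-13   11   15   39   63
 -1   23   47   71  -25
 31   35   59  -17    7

Yes

Row 1: 43 + 67 + (-9) + (-5) + 19 = 115.
Row 2: 55 + (-21) + 3 + 27 + 51 = 115.
Row 3: -13 + 11 + 15 + 39 + 63 = 115.
Row 4: -1 + 23 + 47 + 71 + (-25) = 115.
Row 5: 31 + 35 + 59 + (-17) + 7 = 115.
Column 1: 43 + 55 + (-13) + (-1) + 31 = 115.
Column 2: 67 + (-21) + 11 + 23 + 35 = 115.
Column 3: -9 + 3 + 15 + 47 + 59 = 115.
Column 4: -5 + 27 + 39 + 71 + (-17) = 115.
Column 5: 19 + 51 + 63 + (-25) + 7 = 115.
Main diagonal: 43 + (-21) + 15 + 71 + 7 = 115.
Anti-diagonal: 19 + 27 + 15 + 23 + 31 = 115.
All lines sum to 115.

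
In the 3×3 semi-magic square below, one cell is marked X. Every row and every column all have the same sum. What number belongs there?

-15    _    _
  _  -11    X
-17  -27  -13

-21

Row 3 is complete and sums to -57; that is the magic constant.
Column 1 must total -57; the given cells sum to -32, so (2,1) = -25.
The remaining cell in column 2 is (1,2) = -57 − (-38) = -19.
Row 1 must total -57; the given cells sum to -34, so (1,3) = -23.
Using row 2: -25 + (-11) + ? → (2,3) = -57 − (-36) = -21.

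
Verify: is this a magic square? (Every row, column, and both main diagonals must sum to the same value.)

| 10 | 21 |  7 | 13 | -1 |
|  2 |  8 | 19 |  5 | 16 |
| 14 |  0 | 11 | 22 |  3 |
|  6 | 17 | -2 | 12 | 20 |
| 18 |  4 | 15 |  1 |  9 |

No — row 3 sums to 50 but column 4 sums to 53.

Row 1: 10 + 21 + 7 + 13 + (-1) = 50.
Row 2: 2 + 8 + 19 + 5 + 16 = 50.
Row 3: 14 + 0 + 11 + 22 + 3 = 50.
Row 4: 6 + 17 + (-2) + 12 + 20 = 53.
Row 5: 18 + 4 + 15 + 1 + 9 = 47.
Column 1: 10 + 2 + 14 + 6 + 18 = 50.
Column 2: 21 + 8 + 0 + 17 + 4 = 50.
Column 3: 7 + 19 + 11 + (-2) + 15 = 50.
Column 4: 13 + 5 + 22 + 12 + 1 = 53.
Column 5: -1 + 16 + 3 + 20 + 9 = 47.
Main diagonal: 10 + 8 + 11 + 12 + 9 = 50.
Anti-diagonal: -1 + 5 + 11 + 17 + 18 = 50.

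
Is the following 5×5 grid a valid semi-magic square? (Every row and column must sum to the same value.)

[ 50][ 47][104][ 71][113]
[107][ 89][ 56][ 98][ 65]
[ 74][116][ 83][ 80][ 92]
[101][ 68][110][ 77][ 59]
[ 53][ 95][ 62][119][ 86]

Row 1: 50 + 47 + 104 + 71 + 113 = 385.
Row 2: 107 + 89 + 56 + 98 + 65 = 415.
Row 3: 74 + 116 + 83 + 80 + 92 = 445.
Row 4: 101 + 68 + 110 + 77 + 59 = 415.
Row 5: 53 + 95 + 62 + 119 + 86 = 415.
Column 1: 50 + 107 + 74 + 101 + 53 = 385.
Column 2: 47 + 89 + 116 + 68 + 95 = 415.
Column 3: 104 + 56 + 83 + 110 + 62 = 415.
Column 4: 71 + 98 + 80 + 77 + 119 = 445.
Column 5: 113 + 65 + 92 + 59 + 86 = 415.

No — row 3 sums to 445 but column 5 sums to 415.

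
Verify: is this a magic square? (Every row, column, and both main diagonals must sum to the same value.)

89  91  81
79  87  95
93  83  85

Yes

Row 1: 89 + 91 + 81 = 261.
Row 2: 79 + 87 + 95 = 261.
Row 3: 93 + 83 + 85 = 261.
Column 1: 89 + 79 + 93 = 261.
Column 2: 91 + 87 + 83 = 261.
Column 3: 81 + 95 + 85 = 261.
Main diagonal: 89 + 87 + 85 = 261.
Anti-diagonal: 81 + 87 + 93 = 261.
All lines sum to 261.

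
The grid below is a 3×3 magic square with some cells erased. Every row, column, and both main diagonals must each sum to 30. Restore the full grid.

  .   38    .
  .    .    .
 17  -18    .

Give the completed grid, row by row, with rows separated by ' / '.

The remaining cell in row 3 is (3,3) = 30 − (-1) = 31.
Column 2 must total 30; the given cells sum to 20, so (2,2) = 10.
Main diagonal needs 30; the known cells sum to 41, so (1,1) = -11.
From anti-diagonal, 30 − (10 + 17) gives (1,3) = 3.
Column 1: -11 + 17 + ? = 30, so (2,1) = 24.
Using column 3: 3 + 31 + ? → (2,3) = 30 − 34 = -4.

-11 38 3 / 24 10 -4 / 17 -18 31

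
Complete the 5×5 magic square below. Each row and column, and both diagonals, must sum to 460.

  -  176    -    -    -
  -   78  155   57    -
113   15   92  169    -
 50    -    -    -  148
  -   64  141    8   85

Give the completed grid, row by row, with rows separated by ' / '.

99 176 43 120 22 / 36 78 155 57 134 / 113 15 92 169 71 / 50 127 29 106 148 / 162 64 141 8 85

The remaining cell in row 3 is (3,5) = 460 − 389 = 71.
Row 5: 64 + 141 + 8 + 85 + ? = 460, so (5,1) = 162.
The remaining cell in column 2 is (4,2) = 460 − 333 = 127.
Anti-diagonal must total 460; the given cells sum to 438, so (1,5) = 22.
Using column 5: 22 + 71 + 148 + 85 + ? → (2,5) = 460 − 326 = 134.
Row 2: 78 + 155 + 57 + 134 + ? = 460, so (2,1) = 36.
From column 1, 460 − (36 + 113 + 50 + 162) gives (1,1) = 99.
The remaining cell in main diagonal is (4,4) = 460 − 354 = 106.
The remaining cell in row 4 is (4,3) = 460 − 431 = 29.
Using column 3: 155 + 92 + 29 + 141 + ? → (1,3) = 460 − 417 = 43.
From column 4, 460 − (57 + 169 + 106 + 8) gives (1,4) = 120.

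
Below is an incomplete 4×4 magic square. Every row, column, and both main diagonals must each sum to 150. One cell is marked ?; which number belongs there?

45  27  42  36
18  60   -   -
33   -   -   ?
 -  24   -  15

48

Using column 1: 45 + 18 + 33 + ? → (4,1) = 150 − 96 = 54.
The remaining cell in column 2 is (3,2) = 150 − 111 = 39.
The remaining cell in main diagonal is (3,3) = 150 − 120 = 30.
Using anti-diagonal: 36 + 39 + 54 + ? → (2,3) = 150 − 129 = 21.
Row 2: 18 + 60 + 21 + ? = 150, so (2,4) = 51.
Using row 3: 33 + 39 + 30 + ? → (3,4) = 150 − 102 = 48.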